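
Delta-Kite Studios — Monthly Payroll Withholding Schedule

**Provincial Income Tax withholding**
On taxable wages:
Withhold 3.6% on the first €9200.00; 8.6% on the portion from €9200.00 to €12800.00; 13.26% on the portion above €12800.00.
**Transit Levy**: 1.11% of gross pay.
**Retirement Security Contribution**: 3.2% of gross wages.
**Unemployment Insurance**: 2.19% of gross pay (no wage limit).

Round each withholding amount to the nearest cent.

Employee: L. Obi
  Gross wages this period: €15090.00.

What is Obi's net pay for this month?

€13164.70

Provincial Income Tax: taxable = €15090.00
  €640.80 + 13.26% × (€15090.00 − €12800.00) = €640.80 + 13.26% × €2290.00 = €944.45
Transit Levy: 1.11% × €15090.00 = €167.50
Retirement Security Contribution: 3.2% × €15090.00 = €482.88
Unemployment Insurance: 2.19% × €15090.00 = €330.47
Total withheld: €944.45 + €167.50 + €482.88 + €330.47 = €1925.30
Net pay: €15090.00 − €1925.30 = €13164.70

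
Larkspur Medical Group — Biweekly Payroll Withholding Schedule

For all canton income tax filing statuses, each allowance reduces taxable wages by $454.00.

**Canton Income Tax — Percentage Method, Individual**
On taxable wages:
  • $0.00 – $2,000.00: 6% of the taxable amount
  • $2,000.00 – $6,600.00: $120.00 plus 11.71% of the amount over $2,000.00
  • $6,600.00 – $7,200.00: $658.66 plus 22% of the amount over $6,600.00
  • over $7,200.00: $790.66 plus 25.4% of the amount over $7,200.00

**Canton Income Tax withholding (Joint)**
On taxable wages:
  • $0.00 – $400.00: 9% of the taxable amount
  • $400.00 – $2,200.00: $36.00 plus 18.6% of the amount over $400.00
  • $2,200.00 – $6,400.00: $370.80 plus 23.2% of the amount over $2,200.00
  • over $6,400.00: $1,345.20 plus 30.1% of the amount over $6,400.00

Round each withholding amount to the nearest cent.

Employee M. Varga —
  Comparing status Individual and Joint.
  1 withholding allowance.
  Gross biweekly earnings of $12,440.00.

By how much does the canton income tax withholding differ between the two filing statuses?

$1,020.29

Canton Income Tax (Individual): taxable = $12,440.00 − 1×$454.00 = $11,986.00
  $790.66 + 25.4% × ($11,986.00 − $7,200.00) = $790.66 + 25.4% × $4,786.00 = $2,006.30
Canton Income Tax (Joint): taxable = $12,440.00 − 1×$454.00 = $11,986.00
  $1,345.20 + 30.1% × ($11,986.00 − $6,400.00) = $1,345.20 + 30.1% × $5,586.00 = $3,026.59
Difference: |$2,006.30 − $3,026.59| = $1,020.29 (higher under Joint)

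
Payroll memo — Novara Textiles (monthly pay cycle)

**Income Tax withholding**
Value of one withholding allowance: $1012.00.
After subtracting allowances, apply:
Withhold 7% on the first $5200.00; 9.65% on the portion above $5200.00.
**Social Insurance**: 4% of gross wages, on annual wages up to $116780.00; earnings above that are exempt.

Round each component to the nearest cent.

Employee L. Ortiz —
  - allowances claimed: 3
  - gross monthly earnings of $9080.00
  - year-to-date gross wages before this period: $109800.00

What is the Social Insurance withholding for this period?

Social Insurance: cap $116780.00 − YTD $109800.00 = $6980.00 subject; 4% × $6980.00 = $279.20

$279.20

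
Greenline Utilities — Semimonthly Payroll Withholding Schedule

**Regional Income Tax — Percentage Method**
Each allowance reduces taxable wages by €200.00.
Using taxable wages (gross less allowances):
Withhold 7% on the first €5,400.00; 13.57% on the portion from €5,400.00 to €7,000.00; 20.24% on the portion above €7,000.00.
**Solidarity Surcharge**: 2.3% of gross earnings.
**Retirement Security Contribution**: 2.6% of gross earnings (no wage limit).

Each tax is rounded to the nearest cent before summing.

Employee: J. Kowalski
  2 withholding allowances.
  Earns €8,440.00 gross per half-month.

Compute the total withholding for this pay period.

€1,219.18

Regional Income Tax: taxable = €8,440.00 − 2×€200.00 = €8,040.00
  €595.12 + 20.24% × (€8,040.00 − €7,000.00) = €595.12 + 20.24% × €1,040.00 = €805.62
Solidarity Surcharge: 2.3% × €8,440.00 = €194.12
Retirement Security Contribution: 2.6% × €8,440.00 = €219.44
Total: €805.62 + €194.12 + €219.44 = €1,219.18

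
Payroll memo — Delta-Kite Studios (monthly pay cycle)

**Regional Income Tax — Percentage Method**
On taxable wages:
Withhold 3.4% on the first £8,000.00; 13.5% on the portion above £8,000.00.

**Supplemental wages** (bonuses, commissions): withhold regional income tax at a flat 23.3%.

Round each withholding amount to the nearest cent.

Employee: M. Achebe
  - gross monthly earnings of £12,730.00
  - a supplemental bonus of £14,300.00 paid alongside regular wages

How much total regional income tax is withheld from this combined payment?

£4,242.45

Regional Income Tax: taxable = £12,730.00
  £272.00 + 13.5% × (£12,730.00 − £8,000.00) = £272.00 + 13.5% × £4,730.00 = £910.55
Supplemental (23.3% flat on bonus): 23.3% × £14,300.00 = £3,331.90
Total regional income tax: £910.55 + £3,331.90 = £4,242.45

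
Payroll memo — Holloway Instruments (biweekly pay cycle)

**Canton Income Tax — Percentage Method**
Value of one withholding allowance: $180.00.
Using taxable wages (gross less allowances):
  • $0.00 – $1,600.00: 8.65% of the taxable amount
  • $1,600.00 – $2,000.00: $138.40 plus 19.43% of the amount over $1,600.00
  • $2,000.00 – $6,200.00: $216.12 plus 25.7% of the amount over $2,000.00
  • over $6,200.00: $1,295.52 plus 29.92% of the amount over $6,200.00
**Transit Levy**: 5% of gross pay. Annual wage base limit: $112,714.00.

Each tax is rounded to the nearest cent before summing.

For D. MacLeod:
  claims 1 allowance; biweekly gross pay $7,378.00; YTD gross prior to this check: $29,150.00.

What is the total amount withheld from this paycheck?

$1,963.02

Canton Income Tax: taxable = $7,378.00 − 1×$180.00 = $7,198.00
  $1,295.52 + 29.92% × ($7,198.00 − $6,200.00) = $1,295.52 + 29.92% × $998.00 = $1,594.12
Transit Levy: 5% × $7,378.00 = $368.90
Total: $1,594.12 + $368.90 = $1,963.02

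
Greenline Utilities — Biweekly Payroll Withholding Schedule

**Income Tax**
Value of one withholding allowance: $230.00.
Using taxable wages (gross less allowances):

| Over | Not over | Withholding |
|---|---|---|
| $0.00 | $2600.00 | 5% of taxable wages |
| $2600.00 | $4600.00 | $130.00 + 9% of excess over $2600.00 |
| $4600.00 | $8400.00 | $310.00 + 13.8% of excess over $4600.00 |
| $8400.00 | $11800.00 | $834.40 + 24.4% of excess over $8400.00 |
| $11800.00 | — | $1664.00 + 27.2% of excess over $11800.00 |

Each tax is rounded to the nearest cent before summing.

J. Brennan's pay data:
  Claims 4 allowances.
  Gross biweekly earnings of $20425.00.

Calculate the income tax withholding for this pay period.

$3759.76

Income Tax: taxable = $20425.00 − 4×$230.00 = $19505.00
  $1664.00 + 27.2% × ($19505.00 − $11800.00) = $1664.00 + 27.2% × $7705.00 = $3759.76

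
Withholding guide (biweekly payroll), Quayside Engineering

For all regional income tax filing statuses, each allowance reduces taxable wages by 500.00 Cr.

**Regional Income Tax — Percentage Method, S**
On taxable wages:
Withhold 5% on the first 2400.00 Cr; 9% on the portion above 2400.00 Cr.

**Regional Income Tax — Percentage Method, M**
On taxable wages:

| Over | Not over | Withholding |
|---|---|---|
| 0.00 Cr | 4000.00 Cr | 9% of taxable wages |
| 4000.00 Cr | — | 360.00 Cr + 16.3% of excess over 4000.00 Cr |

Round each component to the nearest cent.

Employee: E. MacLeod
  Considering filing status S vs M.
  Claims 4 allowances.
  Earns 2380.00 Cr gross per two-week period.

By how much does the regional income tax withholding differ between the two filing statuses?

Regional Income Tax (S): taxable = 2380.00 Cr − 4×500.00 Cr = 380.00 Cr
  5% × 380.00 Cr = 19.00 Cr
Regional Income Tax (M): taxable = 2380.00 Cr − 4×500.00 Cr = 380.00 Cr
  9% × 380.00 Cr = 34.20 Cr
Difference: |19.00 Cr − 34.20 Cr| = 15.20 Cr (higher under M)

15.20 Cr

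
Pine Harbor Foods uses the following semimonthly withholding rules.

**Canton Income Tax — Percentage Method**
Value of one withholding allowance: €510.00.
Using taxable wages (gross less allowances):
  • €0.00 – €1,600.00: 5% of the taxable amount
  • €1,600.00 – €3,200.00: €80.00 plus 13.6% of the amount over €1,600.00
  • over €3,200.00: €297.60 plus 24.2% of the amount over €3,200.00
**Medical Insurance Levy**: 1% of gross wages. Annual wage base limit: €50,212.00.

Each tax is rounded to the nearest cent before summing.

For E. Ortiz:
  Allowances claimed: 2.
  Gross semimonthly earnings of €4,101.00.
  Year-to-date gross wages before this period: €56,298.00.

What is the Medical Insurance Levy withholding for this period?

Medical Insurance Levy: YTD €56,298.00 ≥ cap €50,212.00 → €0.00

€0.00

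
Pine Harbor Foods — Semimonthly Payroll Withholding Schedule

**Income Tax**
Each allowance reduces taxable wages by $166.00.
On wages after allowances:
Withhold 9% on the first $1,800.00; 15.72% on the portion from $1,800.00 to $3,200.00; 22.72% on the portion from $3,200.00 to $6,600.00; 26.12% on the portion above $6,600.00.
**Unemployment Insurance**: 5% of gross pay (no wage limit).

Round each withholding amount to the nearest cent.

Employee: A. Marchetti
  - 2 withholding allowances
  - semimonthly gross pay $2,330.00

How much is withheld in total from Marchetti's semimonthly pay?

$309.63

Income Tax: taxable = $2,330.00 − 2×$166.00 = $1,998.00
  $162.00 + 15.72% × ($1,998.00 − $1,800.00) = $162.00 + 15.72% × $198.00 = $193.13
Unemployment Insurance: 5% × $2,330.00 = $116.50
Total: $193.13 + $116.50 = $309.63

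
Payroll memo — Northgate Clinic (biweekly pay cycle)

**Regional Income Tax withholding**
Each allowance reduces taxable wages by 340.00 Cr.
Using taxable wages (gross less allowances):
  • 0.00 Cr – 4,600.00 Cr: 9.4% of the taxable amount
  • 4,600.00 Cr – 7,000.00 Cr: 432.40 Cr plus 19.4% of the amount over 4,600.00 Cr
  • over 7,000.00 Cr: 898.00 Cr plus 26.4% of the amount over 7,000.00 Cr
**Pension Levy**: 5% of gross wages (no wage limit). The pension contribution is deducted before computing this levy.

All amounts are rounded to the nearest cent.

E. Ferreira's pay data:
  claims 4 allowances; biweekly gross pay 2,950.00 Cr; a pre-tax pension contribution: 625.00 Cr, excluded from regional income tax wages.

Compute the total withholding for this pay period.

206.96 Cr

Regional Income Tax: taxable = 2,950.00 Cr − 625.00 Cr − 4×340.00 Cr = 965.00 Cr
  9.4% × 965.00 Cr = 90.71 Cr
Pension Levy: 5% × 2,325.00 Cr = 116.25 Cr
Total: 90.71 Cr + 116.25 Cr = 206.96 Cr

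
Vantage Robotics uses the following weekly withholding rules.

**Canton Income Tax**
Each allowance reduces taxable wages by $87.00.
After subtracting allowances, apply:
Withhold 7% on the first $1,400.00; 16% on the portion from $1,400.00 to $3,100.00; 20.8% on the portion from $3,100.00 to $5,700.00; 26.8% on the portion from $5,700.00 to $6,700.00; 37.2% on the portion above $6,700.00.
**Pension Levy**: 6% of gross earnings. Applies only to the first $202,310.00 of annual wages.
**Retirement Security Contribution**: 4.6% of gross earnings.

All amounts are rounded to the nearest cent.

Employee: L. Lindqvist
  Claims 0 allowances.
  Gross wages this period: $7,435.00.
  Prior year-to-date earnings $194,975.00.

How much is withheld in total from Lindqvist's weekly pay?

Canton Income Tax: taxable = $7,435.00
  $1,178.80 + 37.2% × ($7,435.00 − $6,700.00) = $1,178.80 + 37.2% × $735.00 = $1,452.22
Pension Levy: cap $202,310.00 − YTD $194,975.00 = $7,335.00 subject; 6% × $7,335.00 = $440.10
Retirement Security Contribution: 4.6% × $7,435.00 = $342.01
Total: $1,452.22 + $440.10 + $342.01 = $2,234.33

$2,234.33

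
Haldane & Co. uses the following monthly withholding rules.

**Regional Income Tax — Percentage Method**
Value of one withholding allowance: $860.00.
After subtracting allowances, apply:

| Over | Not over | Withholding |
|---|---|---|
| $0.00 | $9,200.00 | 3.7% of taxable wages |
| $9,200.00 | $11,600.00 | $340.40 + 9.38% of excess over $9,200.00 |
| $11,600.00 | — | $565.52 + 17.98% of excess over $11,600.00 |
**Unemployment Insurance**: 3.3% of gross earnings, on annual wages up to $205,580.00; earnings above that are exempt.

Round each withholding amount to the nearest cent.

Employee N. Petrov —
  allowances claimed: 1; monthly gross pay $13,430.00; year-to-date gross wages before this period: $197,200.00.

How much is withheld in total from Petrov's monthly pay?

$1,016.47

Regional Income Tax: taxable = $13,430.00 − 1×$860.00 = $12,570.00
  $565.52 + 17.98% × ($12,570.00 − $11,600.00) = $565.52 + 17.98% × $970.00 = $739.93
Unemployment Insurance: cap $205,580.00 − YTD $197,200.00 = $8,380.00 subject; 3.3% × $8,380.00 = $276.54
Total: $739.93 + $276.54 = $1,016.47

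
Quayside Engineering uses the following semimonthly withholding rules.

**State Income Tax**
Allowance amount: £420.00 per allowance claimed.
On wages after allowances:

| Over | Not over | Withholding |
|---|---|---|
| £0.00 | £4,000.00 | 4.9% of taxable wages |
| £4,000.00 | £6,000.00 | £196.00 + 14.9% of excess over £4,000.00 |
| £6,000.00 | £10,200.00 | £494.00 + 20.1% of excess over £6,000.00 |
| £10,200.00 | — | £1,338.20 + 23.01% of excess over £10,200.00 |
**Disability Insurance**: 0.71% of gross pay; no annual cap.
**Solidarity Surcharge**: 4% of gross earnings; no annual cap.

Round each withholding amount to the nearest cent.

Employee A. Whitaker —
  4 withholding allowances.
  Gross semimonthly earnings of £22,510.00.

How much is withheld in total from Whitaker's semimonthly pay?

State Income Tax: taxable = £22,510.00 − 4×£420.00 = £20,830.00
  £1,338.20 + 23.01% × (£20,830.00 − £10,200.00) = £1,338.20 + 23.01% × £10,630.00 = £3,784.16
Disability Insurance: 0.71% × £22,510.00 = £159.82
Solidarity Surcharge: 4% × £22,510.00 = £900.40
Total: £3,784.16 + £159.82 + £900.40 = £4,844.38

£4,844.38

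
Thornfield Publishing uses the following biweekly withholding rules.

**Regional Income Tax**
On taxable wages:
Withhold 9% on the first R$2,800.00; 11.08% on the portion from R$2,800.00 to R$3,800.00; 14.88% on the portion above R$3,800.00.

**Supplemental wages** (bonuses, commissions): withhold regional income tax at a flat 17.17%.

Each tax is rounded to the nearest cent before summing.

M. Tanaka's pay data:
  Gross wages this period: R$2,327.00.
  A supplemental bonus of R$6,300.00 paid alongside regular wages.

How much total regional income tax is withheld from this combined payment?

Regional Income Tax: taxable = R$2,327.00
  9% × R$2,327.00 = R$209.43
Supplemental (17.17% flat on bonus): 17.17% × R$6,300.00 = R$1,081.71
Total regional income tax: R$209.43 + R$1,081.71 = R$1,291.14

R$1,291.14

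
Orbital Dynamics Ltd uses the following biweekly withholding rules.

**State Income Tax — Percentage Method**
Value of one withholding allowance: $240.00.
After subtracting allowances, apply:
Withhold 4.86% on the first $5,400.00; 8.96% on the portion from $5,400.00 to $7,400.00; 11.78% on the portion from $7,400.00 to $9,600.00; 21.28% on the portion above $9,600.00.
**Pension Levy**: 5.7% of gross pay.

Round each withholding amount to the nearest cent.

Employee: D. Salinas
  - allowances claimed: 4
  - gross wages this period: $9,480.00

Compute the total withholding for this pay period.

State Income Tax: taxable = $9,480.00 − 4×$240.00 = $8,520.00
  $441.64 + 11.78% × ($8,520.00 − $7,400.00) = $441.64 + 11.78% × $1,120.00 = $573.58
Pension Levy: 5.7% × $9,480.00 = $540.36
Total: $573.58 + $540.36 = $1,113.94

$1,113.94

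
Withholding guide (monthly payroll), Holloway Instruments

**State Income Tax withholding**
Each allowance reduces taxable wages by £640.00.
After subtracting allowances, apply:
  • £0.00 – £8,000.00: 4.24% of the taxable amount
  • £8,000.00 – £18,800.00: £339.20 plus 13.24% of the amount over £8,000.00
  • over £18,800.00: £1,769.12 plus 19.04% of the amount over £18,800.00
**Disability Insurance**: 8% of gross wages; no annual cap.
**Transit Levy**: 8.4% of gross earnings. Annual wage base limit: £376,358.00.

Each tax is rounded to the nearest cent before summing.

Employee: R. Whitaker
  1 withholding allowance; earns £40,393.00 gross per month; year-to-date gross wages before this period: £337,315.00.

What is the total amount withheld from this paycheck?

£12,269.62

State Income Tax: taxable = £40,393.00 − 1×£640.00 = £39,753.00
  £1,769.12 + 19.04% × (£39,753.00 − £18,800.00) = £1,769.12 + 19.04% × £20,953.00 = £5,758.57
Disability Insurance: 8% × £40,393.00 = £3,231.44
Transit Levy: cap £376,358.00 − YTD £337,315.00 = £39,043.00 subject; 8.4% × £39,043.00 = £3,279.61
Total: £5,758.57 + £3,231.44 + £3,279.61 = £12,269.62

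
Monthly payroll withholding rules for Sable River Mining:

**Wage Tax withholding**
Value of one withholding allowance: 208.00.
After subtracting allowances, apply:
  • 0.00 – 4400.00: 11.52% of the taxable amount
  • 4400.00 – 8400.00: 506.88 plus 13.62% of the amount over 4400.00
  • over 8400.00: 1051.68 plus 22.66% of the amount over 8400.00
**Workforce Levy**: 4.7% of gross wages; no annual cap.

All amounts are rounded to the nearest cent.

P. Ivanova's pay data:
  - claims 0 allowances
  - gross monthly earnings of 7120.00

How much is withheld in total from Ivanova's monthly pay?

1211.98

Wage Tax: taxable = 7120.00
  506.88 + 13.62% × (7120.00 − 4400.00) = 506.88 + 13.62% × 2720.00 = 877.34
Workforce Levy: 4.7% × 7120.00 = 334.64
Total: 877.34 + 334.64 = 1211.98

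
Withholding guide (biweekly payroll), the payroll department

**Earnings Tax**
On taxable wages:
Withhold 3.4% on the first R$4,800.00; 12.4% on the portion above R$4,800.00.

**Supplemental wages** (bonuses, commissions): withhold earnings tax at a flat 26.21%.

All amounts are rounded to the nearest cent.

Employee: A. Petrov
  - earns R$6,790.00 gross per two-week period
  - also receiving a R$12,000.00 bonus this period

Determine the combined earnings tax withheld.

R$3,555.16

Earnings Tax: taxable = R$6,790.00
  R$163.20 + 12.4% × (R$6,790.00 − R$4,800.00) = R$163.20 + 12.4% × R$1,990.00 = R$409.96
Supplemental (26.21% flat on bonus): 26.21% × R$12,000.00 = R$3,145.20
Total earnings tax: R$409.96 + R$3,145.20 = R$3,555.16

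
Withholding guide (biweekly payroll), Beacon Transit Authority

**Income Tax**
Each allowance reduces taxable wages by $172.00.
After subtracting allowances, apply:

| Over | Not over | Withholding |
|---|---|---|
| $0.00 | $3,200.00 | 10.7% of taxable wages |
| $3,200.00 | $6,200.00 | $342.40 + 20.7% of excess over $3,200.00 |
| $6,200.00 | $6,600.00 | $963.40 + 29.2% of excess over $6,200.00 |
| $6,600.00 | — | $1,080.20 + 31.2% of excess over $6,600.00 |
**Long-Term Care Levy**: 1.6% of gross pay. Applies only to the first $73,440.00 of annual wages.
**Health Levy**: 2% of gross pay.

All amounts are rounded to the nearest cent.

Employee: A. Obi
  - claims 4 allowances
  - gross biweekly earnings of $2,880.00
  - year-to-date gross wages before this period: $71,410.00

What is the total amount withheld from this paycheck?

Income Tax: taxable = $2,880.00 − 4×$172.00 = $2,192.00
  10.7% × $2,192.00 = $234.54
Long-Term Care Levy: cap $73,440.00 − YTD $71,410.00 = $2,030.00 subject; 1.6% × $2,030.00 = $32.48
Health Levy: 2% × $2,880.00 = $57.60
Total: $234.54 + $32.48 + $57.60 = $324.62

$324.62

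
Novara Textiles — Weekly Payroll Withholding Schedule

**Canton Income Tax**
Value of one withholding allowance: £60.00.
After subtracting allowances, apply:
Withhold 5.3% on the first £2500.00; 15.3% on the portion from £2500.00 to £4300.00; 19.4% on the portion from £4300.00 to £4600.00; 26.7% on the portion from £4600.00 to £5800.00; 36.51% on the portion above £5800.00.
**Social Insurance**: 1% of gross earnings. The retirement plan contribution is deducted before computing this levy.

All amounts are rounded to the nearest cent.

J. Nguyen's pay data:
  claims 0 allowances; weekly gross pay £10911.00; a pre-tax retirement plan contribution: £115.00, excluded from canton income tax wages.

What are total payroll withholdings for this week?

Canton Income Tax: taxable = £10911.00 − £115.00 = £10796.00
  £786.50 + 36.51% × (£10796.00 − £5800.00) = £786.50 + 36.51% × £4996.00 = £2610.54
Social Insurance: 1% × £10796.00 = £107.96
Total: £2610.54 + £107.96 = £2718.50

£2718.50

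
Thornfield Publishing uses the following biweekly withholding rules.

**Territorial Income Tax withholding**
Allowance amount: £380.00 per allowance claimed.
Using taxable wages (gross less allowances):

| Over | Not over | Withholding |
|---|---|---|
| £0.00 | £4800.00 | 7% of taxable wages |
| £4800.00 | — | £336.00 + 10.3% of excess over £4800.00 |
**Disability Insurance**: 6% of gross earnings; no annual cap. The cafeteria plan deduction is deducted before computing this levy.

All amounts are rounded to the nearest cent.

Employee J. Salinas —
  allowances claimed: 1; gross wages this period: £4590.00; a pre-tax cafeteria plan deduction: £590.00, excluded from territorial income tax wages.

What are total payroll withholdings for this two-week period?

£493.40

Territorial Income Tax: taxable = £4590.00 − £590.00 − 1×£380.00 = £3620.00
  7% × £3620.00 = £253.40
Disability Insurance: 6% × £4000.00 = £240.00
Total: £253.40 + £240.00 = £493.40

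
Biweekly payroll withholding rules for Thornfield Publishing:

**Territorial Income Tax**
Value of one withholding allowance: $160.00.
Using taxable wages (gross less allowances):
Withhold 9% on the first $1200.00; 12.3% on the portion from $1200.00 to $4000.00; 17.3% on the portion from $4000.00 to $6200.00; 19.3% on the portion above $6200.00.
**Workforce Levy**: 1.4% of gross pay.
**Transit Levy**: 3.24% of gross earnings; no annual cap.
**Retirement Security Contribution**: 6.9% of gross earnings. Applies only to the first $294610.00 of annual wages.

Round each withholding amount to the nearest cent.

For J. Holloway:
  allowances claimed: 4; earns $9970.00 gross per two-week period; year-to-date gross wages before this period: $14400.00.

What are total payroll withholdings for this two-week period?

$2587.63

Territorial Income Tax: taxable = $9970.00 − 4×$160.00 = $9330.00
  $833.00 + 19.3% × ($9330.00 − $6200.00) = $833.00 + 19.3% × $3130.00 = $1437.09
Workforce Levy: 1.4% × $9970.00 = $139.58
Transit Levy: 3.24% × $9970.00 = $323.03
Retirement Security Contribution: 6.9% × $9970.00 = $687.93
Total: $1437.09 + $139.58 + $323.03 + $687.93 = $2587.63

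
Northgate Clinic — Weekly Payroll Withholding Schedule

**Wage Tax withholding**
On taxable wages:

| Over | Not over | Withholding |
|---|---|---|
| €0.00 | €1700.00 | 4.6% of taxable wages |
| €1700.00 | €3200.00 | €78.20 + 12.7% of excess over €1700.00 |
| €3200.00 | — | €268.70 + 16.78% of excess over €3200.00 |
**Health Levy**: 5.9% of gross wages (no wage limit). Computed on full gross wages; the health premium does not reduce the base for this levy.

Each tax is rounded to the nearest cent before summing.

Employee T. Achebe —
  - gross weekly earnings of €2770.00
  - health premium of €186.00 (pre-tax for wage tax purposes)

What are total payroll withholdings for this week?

€353.90

Wage Tax: taxable = €2770.00 − €186.00 = €2584.00
  €78.20 + 12.7% × (€2584.00 − €1700.00) = €78.20 + 12.7% × €884.00 = €190.47
Health Levy: 5.9% × €2770.00 = €163.43
Total: €190.47 + €163.43 = €353.90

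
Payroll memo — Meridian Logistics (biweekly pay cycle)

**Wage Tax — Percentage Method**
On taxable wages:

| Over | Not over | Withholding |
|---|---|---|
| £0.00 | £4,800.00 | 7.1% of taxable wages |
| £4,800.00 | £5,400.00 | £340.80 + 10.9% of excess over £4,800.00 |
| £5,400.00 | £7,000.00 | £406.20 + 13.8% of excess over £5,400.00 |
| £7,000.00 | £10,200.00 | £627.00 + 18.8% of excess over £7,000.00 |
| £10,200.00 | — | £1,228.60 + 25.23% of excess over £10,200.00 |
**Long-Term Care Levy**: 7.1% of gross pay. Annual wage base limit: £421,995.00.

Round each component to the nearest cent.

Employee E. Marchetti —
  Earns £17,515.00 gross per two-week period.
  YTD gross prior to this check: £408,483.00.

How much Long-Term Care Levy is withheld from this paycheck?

£959.35

Long-Term Care Levy: cap £421,995.00 − YTD £408,483.00 = £13,512.00 subject; 7.1% × £13,512.00 = £959.35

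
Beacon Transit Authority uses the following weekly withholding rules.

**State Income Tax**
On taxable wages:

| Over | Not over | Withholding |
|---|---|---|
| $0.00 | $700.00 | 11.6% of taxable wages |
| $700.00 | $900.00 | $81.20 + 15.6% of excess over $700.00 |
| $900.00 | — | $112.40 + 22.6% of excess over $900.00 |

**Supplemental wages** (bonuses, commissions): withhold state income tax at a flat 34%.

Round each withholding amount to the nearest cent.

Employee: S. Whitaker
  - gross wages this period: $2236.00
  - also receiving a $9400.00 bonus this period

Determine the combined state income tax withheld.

$3610.34

State Income Tax: taxable = $2236.00
  $112.40 + 22.6% × ($2236.00 − $900.00) = $112.40 + 22.6% × $1336.00 = $414.34
Supplemental (34% flat on bonus): 34% × $9400.00 = $3196.00
Total state income tax: $414.34 + $3196.00 = $3610.34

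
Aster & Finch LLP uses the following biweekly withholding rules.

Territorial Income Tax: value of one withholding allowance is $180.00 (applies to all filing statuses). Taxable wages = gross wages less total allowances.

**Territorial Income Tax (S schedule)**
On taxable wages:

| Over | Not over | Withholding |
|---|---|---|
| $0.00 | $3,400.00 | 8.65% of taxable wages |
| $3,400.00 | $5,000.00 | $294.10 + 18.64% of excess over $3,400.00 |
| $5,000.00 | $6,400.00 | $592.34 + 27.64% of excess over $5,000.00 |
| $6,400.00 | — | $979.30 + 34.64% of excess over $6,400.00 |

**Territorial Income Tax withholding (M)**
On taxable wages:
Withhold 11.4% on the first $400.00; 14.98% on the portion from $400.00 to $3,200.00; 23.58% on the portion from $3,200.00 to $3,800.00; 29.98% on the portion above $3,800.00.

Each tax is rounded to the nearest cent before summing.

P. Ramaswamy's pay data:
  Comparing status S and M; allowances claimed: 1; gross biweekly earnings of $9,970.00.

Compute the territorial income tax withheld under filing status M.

$2,402.32

Territorial Income Tax (M): taxable = $9,970.00 − 1×$180.00 = $9,790.00
  $606.52 + 29.98% × ($9,790.00 − $3,800.00) = $606.52 + 29.98% × $5,990.00 = $2,402.32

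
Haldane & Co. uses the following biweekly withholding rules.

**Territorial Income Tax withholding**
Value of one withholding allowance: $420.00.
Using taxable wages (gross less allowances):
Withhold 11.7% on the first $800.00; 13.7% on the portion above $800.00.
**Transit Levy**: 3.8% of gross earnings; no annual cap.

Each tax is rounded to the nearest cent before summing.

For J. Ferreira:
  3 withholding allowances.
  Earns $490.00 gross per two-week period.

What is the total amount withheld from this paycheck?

Territorial Income Tax: taxable = $490.00 − 3×$420.00 = $-770.00
  Taxable ≤ 0 → $0.00
Transit Levy: 3.8% × $490.00 = $18.62
Total: $0.00 + $18.62 = $18.62

$18.62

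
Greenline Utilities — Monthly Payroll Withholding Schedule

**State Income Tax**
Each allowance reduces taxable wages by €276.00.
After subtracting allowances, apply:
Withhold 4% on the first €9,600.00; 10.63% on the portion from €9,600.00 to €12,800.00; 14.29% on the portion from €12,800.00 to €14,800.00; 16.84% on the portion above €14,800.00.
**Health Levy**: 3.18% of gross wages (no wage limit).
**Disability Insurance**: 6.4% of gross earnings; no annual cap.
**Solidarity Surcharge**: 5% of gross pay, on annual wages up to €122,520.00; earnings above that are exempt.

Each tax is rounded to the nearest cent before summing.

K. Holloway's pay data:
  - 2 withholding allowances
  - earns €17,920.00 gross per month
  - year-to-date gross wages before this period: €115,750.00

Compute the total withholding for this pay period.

€3,497.65

State Income Tax: taxable = €17,920.00 − 2×€276.00 = €17,368.00
  €1,009.96 + 16.84% × (€17,368.00 − €14,800.00) = €1,009.96 + 16.84% × €2,568.00 = €1,442.41
Health Levy: 3.18% × €17,920.00 = €569.86
Disability Insurance: 6.4% × €17,920.00 = €1,146.88
Solidarity Surcharge: cap €122,520.00 − YTD €115,750.00 = €6,770.00 subject; 5% × €6,770.00 = €338.50
Total: €1,442.41 + €569.86 + €1,146.88 + €338.50 = €3,497.65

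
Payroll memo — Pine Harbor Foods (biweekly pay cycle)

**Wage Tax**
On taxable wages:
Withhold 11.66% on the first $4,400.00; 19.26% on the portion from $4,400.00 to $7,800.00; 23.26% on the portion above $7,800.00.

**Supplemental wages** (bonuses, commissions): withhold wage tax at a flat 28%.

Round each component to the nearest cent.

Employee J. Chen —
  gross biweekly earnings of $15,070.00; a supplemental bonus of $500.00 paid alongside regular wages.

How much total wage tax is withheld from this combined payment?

Wage Tax: taxable = $15,070.00
  $1,167.88 + 23.26% × ($15,070.00 − $7,800.00) = $1,167.88 + 23.26% × $7,270.00 = $2,858.88
Supplemental (28% flat on bonus): 28% × $500.00 = $140.00
Total wage tax: $2,858.88 + $140.00 = $2,998.88

$2,998.88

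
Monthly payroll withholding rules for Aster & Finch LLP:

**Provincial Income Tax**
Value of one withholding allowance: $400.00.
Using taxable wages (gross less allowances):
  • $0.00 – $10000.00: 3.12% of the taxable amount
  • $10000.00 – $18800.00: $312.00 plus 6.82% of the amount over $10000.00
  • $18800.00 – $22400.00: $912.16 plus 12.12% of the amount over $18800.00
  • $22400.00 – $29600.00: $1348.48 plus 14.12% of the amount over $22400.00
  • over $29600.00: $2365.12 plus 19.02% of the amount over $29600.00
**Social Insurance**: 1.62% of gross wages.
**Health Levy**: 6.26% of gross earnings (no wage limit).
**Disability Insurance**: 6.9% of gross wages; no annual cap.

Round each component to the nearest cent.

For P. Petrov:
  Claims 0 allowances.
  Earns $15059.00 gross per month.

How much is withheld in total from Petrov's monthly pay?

Provincial Income Tax: taxable = $15059.00
  $312.00 + 6.82% × ($15059.00 − $10000.00) = $312.00 + 6.82% × $5059.00 = $657.02
Social Insurance: 1.62% × $15059.00 = $243.96
Health Levy: 6.26% × $15059.00 = $942.69
Disability Insurance: 6.9% × $15059.00 = $1039.07
Total: $657.02 + $243.96 + $942.69 + $1039.07 = $2882.74

$2882.74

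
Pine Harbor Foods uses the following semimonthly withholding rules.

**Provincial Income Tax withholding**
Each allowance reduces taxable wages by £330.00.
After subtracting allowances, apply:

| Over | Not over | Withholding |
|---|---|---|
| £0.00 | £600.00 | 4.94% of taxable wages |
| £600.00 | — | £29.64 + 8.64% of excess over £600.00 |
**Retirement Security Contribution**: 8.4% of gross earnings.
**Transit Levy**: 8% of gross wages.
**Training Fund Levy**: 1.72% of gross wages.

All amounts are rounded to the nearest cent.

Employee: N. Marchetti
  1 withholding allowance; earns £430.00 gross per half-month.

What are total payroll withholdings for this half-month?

£82.86

Provincial Income Tax: taxable = £430.00 − 1×£330.00 = £100.00
  4.94% × £100.00 = £4.94
Retirement Security Contribution: 8.4% × £430.00 = £36.12
Transit Levy: 8% × £430.00 = £34.40
Training Fund Levy: 1.72% × £430.00 = £7.40
Total: £4.94 + £36.12 + £34.40 + £7.40 = £82.86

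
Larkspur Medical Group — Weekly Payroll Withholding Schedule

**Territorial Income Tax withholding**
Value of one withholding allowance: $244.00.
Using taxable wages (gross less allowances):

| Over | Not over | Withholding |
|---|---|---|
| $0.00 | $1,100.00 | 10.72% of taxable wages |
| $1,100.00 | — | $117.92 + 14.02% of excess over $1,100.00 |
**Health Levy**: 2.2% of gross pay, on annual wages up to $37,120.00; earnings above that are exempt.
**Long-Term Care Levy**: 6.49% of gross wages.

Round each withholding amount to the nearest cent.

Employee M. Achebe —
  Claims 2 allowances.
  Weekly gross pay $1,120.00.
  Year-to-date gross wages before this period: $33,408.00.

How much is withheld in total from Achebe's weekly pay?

Territorial Income Tax: taxable = $1,120.00 − 2×$244.00 = $632.00
  10.72% × $632.00 = $67.75
Health Levy: 2.2% × $1,120.00 = $24.64
Long-Term Care Levy: 6.49% × $1,120.00 = $72.69
Total: $67.75 + $24.64 + $72.69 = $165.08

$165.08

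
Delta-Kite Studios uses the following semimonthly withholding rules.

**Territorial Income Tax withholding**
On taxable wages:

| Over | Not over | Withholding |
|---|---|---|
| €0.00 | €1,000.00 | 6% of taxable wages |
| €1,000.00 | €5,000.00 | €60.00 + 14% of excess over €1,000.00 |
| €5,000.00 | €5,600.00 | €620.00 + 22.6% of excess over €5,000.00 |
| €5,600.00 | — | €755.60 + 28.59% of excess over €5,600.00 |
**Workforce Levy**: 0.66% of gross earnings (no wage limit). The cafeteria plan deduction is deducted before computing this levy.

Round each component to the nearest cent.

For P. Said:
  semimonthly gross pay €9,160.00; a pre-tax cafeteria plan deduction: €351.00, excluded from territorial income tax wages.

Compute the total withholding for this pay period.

€1,731.19

Territorial Income Tax: taxable = €9,160.00 − €351.00 = €8,809.00
  €755.60 + 28.59% × (€8,809.00 − €5,600.00) = €755.60 + 28.59% × €3,209.00 = €1,673.05
Workforce Levy: 0.66% × €8,809.00 = €58.14
Total: €1,673.05 + €58.14 = €1,731.19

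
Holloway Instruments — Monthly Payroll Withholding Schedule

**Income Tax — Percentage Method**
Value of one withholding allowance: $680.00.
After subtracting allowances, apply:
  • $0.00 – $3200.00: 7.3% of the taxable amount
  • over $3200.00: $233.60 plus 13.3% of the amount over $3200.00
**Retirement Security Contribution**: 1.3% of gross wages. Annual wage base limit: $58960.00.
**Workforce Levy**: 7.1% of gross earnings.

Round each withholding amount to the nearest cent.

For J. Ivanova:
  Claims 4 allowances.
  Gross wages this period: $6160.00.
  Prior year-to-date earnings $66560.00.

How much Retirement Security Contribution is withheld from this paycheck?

Retirement Security Contribution: YTD $66560.00 ≥ cap $58960.00 → $0.00

$0.00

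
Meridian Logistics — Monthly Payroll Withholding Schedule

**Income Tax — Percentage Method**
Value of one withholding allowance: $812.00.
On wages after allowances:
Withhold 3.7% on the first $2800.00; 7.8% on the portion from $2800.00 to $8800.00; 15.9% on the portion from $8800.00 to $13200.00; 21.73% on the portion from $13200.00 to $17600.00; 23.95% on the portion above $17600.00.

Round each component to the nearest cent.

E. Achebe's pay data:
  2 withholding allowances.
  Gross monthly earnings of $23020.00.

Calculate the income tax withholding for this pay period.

Income Tax: taxable = $23020.00 − 2×$812.00 = $21396.00
  $2227.32 + 23.95% × ($21396.00 − $17600.00) = $2227.32 + 23.95% × $3796.00 = $3136.46

$3136.46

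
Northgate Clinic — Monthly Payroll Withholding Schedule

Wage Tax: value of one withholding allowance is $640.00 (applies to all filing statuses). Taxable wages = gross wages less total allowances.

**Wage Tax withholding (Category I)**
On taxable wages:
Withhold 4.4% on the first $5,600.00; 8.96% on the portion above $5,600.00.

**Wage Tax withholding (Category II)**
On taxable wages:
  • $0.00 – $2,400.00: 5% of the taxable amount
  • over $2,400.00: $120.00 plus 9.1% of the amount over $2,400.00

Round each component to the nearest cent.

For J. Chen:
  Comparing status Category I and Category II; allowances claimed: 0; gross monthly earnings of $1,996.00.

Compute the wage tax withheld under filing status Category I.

$87.82

Wage Tax (Category I): taxable = $1,996.00
  4.4% × $1,996.00 = $87.82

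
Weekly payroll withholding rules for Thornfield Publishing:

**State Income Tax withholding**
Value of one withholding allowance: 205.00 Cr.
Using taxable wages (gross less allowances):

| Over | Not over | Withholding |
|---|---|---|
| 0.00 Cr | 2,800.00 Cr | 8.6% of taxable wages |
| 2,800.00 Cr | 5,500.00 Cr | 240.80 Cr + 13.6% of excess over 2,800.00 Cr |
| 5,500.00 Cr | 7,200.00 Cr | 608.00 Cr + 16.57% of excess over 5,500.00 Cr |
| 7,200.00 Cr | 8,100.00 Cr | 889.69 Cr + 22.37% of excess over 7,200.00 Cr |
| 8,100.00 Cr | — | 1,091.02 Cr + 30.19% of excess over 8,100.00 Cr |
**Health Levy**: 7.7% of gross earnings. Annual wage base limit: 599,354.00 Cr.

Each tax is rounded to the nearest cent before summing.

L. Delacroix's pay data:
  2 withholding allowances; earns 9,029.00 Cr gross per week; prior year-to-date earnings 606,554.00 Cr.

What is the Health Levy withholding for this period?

0.00 Cr

Health Levy: YTD 606,554.00 Cr ≥ cap 599,354.00 Cr → 0.00 Cr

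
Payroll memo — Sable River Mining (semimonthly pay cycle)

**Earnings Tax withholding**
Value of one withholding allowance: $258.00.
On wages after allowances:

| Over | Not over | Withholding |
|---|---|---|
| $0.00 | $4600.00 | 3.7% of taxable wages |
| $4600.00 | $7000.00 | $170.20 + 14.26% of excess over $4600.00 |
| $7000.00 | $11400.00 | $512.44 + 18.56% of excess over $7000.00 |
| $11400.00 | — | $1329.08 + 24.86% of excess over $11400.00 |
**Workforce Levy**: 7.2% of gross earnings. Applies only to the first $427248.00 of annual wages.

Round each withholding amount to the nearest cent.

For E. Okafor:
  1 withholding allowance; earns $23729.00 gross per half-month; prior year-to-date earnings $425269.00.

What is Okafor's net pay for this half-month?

$19256.58

Earnings Tax: taxable = $23729.00 − 1×$258.00 = $23471.00
  $1329.08 + 24.86% × ($23471.00 − $11400.00) = $1329.08 + 24.86% × $12071.00 = $4329.93
Workforce Levy: cap $427248.00 − YTD $425269.00 = $1979.00 subject; 7.2% × $1979.00 = $142.49
Total withheld: $4329.93 + $142.49 = $4472.42
Net pay: $23729.00 − $4472.42 = $19256.58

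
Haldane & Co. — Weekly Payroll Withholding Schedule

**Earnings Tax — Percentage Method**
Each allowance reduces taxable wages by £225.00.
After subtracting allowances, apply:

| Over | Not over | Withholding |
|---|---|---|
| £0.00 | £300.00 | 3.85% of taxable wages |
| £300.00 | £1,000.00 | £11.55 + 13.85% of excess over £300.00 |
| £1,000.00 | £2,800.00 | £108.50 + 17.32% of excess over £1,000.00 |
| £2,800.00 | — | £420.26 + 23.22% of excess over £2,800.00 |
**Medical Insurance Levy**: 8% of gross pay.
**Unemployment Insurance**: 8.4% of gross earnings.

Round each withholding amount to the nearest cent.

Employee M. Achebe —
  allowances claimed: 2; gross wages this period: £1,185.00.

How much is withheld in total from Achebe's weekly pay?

£266.14

Earnings Tax: taxable = £1,185.00 − 2×£225.00 = £735.00
  £11.55 + 13.85% × (£735.00 − £300.00) = £11.55 + 13.85% × £435.00 = £71.80
Medical Insurance Levy: 8% × £1,185.00 = £94.80
Unemployment Insurance: 8.4% × £1,185.00 = £99.54
Total: £71.80 + £94.80 + £99.54 = £266.14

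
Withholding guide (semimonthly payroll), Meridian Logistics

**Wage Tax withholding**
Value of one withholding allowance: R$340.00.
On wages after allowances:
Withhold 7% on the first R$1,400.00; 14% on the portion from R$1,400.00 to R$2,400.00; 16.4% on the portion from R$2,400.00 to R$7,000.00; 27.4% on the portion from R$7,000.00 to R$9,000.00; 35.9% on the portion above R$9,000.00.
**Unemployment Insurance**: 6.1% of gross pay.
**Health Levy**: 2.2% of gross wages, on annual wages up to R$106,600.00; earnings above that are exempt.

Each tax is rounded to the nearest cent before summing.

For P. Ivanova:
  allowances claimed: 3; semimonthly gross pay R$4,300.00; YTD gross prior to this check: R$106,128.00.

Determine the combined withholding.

R$655.00

Wage Tax: taxable = R$4,300.00 − 3×R$340.00 = R$3,280.00
  R$238.00 + 16.4% × (R$3,280.00 − R$2,400.00) = R$238.00 + 16.4% × R$880.00 = R$382.32
Unemployment Insurance: 6.1% × R$4,300.00 = R$262.30
Health Levy: cap R$106,600.00 − YTD R$106,128.00 = R$472.00 subject; 2.2% × R$472.00 = R$10.38
Total: R$382.32 + R$262.30 + R$10.38 = R$655.00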